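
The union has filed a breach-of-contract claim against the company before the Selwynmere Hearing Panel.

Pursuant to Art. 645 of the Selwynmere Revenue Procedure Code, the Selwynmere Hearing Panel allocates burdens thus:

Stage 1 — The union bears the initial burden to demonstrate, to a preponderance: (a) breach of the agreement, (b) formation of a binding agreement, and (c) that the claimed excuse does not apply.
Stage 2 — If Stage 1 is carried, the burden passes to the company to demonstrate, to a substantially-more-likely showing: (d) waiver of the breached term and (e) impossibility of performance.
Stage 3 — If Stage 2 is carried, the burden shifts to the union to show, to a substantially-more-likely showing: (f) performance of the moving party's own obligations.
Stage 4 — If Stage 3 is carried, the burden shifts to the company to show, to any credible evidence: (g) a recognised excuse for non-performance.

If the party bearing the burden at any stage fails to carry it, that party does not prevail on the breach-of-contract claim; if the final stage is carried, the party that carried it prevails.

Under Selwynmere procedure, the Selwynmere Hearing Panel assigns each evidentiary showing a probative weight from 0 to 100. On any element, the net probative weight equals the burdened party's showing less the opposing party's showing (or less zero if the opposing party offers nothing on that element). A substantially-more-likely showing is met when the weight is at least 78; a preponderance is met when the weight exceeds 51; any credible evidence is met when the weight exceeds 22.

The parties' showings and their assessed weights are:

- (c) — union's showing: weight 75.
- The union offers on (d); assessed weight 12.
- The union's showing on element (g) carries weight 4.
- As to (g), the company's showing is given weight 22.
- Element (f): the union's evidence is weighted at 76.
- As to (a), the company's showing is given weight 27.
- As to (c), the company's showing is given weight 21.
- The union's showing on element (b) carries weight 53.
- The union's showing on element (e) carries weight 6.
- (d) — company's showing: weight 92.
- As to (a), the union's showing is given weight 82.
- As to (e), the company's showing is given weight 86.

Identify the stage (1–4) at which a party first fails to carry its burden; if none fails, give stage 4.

stage 3

At Stage 1 the union must meet a preponderance (weight exceeds 51): on (a) the weight is 82 less the opposing 27 gives net 55, > 51, so (a) meets the standard; on (b) the weight is 53, which does exceed 51, so (b) meets the standard; on (c) the weight is 75 less the opposing 21 gives net 54, > 51, so (c) meets the standard.
  The union carries Stage 1; the company now bears the burden.
At Stage 2 the company must meet a substantially-more-likely showing (weight is at least 78): on (d) the weight is 92 less the opposing 12 gives net 80, which does reach 78, so (d) meets the standard; on (e) the weight is 86 less the opposing 6 gives net 80, ≥ 78, so (e) meets the standard.
  All elements met. The burden passes to the union.
At Stage 3 the union must meet a substantially-more-likely showing (weight is at least 78): on (f) the weight is 76, which does not reach 78, so (f) does not meet the standard.
  Stage 3 not carried; the union fails its burden.
So the company prevails.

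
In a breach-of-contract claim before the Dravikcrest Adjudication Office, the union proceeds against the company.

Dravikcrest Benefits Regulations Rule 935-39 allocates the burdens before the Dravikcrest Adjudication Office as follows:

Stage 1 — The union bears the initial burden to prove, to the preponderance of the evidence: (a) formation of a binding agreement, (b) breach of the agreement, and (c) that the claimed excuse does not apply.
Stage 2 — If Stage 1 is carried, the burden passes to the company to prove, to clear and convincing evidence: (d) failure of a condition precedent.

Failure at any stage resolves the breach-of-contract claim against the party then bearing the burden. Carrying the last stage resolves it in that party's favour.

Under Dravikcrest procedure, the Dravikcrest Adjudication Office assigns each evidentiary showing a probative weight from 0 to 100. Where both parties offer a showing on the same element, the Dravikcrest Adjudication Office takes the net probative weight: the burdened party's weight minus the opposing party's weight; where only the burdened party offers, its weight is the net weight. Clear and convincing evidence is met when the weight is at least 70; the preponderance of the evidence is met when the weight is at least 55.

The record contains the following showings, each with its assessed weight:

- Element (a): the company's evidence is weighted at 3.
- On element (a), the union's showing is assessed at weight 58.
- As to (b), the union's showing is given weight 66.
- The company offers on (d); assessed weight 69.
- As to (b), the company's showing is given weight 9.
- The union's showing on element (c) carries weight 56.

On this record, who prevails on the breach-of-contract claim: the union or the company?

Stage 1 (union, the preponderance of the evidence, weight is at least 55): (a) net 58−3=55 ≥ 55 — meets; (b) net 66−9=57 ≥ 55 — meets; (c) 56 ≥ 55 — meets.
  The union carries Stage 1; the company now bears the burden.
Stage 2 (company, clear and convincing evidence, weight is at least 70): (d) 69 < 70 — fails.
  Stage 2 not carried; the company fails its burden.
So the union prevails.

union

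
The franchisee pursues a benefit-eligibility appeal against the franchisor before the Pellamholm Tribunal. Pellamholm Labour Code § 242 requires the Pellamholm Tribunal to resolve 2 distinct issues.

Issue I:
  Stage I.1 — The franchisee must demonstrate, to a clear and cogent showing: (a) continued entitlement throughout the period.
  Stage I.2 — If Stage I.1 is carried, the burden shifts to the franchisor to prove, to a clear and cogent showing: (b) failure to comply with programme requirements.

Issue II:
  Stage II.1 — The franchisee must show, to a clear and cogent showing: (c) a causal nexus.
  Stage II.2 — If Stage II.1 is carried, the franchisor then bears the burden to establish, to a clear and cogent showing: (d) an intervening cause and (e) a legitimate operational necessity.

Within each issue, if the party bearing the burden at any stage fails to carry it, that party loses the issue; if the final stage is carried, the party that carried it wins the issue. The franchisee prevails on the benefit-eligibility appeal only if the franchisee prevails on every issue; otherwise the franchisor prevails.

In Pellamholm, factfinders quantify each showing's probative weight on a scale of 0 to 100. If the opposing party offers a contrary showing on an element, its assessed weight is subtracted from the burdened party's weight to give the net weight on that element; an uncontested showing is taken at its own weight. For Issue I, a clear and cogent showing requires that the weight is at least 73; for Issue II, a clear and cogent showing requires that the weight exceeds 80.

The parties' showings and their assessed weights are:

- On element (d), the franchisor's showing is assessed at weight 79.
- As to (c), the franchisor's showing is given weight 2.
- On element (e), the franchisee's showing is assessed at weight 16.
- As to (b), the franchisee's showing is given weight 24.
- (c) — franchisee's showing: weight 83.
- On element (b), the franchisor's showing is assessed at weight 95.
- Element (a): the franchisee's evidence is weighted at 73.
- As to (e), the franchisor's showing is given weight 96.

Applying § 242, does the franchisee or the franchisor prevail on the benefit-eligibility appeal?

franchisee

— Issue I —
Stage I.1 — burden on franchisee; standard: a clear and cogent showing (weight is at least 73).
    (a): 73 ≥ 73 [met]
  The franchisee carries Stage I.1; the franchisor now bears the burden.
Stage I.2 — burden on franchisor; standard: a clear and cogent showing (weight is at least 73).
    (b): 95 − 24 = 71 < 73 [not met]
  Stage I.2 not carried; the franchisor fails its burden.
The franchisee prevails on this issue.
— Issue II —
Stage II.1 — burden on franchisee; standard: a clear and cogent showing (weight exceeds 80).
    (c): 83 − 2 = 81 > 80 [met]
  All elements met. The burden passes to the franchisor.
Stage II.2 — burden on franchisor; standard: a clear and cogent showing (weight exceeds 80).
    (d): 79 ≤ 80 [not met]
    (e): 96 − 16 = 80 ≤ 80 [not met]
  The franchisor does not carry Stage II.2.
The franchisee prevails on this issue.
Per-issue: Issue I → franchisee; Issue II → franchisee. The franchisee must prevail on every issue; overall, the franchisee prevails.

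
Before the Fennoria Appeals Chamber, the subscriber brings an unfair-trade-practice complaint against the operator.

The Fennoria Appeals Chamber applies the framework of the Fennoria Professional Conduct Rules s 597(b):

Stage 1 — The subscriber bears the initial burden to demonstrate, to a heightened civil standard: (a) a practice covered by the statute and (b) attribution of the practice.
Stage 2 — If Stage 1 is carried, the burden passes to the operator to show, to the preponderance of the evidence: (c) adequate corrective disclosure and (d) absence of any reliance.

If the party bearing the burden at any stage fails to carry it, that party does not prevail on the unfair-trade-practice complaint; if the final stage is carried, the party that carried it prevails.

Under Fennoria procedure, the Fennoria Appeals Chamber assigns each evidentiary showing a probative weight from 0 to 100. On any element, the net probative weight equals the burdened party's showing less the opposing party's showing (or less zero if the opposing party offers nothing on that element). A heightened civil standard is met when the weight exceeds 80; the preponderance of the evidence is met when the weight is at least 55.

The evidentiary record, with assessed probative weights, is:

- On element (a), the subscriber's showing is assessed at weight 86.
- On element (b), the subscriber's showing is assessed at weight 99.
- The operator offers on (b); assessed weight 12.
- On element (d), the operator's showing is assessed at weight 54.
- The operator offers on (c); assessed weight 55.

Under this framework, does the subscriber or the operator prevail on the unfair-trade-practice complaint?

Stage 1 — burden on subscriber; standard: a heightened civil standard (weight exceeds 80).
    (a): 86 > 80 [met]
    (b): 99 − 12 = 87 > 80 [met]
  The subscriber carries Stage 1; the operator now bears the burden.
Stage 2 — burden on operator; standard: the preponderance of the evidence (weight is at least 55).
    (c): 55 ≥ 55 [met]
    (d): 54 < 55 [not met]
  The operator does not carry Stage 2.
The analysis ends at Stage 2; the subscriber prevails.

subscriber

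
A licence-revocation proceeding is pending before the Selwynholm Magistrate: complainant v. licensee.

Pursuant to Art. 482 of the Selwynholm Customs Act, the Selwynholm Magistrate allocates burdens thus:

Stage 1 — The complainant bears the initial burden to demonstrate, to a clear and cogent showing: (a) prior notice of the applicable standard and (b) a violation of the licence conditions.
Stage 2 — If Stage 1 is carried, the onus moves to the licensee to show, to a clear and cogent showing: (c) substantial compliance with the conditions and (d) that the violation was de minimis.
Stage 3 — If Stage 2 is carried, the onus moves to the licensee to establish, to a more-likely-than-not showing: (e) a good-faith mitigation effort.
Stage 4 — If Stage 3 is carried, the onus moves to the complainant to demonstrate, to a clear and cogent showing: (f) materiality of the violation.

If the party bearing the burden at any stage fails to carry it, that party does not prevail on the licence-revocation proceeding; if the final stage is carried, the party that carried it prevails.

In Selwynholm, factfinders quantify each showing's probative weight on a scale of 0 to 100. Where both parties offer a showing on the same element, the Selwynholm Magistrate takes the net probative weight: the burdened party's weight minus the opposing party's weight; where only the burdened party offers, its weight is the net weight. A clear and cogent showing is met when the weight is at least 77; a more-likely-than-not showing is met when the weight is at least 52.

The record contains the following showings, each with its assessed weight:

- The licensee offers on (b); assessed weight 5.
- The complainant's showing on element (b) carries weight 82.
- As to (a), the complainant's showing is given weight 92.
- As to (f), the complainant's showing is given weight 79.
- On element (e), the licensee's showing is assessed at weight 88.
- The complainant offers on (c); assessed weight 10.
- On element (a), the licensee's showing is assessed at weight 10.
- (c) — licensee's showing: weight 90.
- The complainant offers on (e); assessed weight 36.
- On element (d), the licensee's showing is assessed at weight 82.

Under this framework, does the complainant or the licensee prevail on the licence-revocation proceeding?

complainant

Stage 1 (complainant, a clear and cogent showing, weight is at least 77): (a) net 92−10=82 ≥ 77 — meets; (b) net 82−5=77 ≥ 77 — meets.
  All elements met. The burden passes to the licensee.
Stage 2 (licensee, a clear and cogent showing, weight is at least 77): (c) net 90−10=80 ≥ 77 — meets; (d) 82 ≥ 77 — meets.
  Stage 2 is satisfied; the licensee continues to bear the burden.
Stage 3 (licensee, a more-likely-than-not showing, weight is at least 52): (e) net 88−36=52 ≥ 52 — meets.
  Stage 3 is satisfied; the onus moves to the complainant.
Stage 4 (complainant, a clear and cogent showing, weight is at least 77): (f) 79 ≥ 77 — meets.
  All elements met at the final stage.
All stages carried — the complainant prevails.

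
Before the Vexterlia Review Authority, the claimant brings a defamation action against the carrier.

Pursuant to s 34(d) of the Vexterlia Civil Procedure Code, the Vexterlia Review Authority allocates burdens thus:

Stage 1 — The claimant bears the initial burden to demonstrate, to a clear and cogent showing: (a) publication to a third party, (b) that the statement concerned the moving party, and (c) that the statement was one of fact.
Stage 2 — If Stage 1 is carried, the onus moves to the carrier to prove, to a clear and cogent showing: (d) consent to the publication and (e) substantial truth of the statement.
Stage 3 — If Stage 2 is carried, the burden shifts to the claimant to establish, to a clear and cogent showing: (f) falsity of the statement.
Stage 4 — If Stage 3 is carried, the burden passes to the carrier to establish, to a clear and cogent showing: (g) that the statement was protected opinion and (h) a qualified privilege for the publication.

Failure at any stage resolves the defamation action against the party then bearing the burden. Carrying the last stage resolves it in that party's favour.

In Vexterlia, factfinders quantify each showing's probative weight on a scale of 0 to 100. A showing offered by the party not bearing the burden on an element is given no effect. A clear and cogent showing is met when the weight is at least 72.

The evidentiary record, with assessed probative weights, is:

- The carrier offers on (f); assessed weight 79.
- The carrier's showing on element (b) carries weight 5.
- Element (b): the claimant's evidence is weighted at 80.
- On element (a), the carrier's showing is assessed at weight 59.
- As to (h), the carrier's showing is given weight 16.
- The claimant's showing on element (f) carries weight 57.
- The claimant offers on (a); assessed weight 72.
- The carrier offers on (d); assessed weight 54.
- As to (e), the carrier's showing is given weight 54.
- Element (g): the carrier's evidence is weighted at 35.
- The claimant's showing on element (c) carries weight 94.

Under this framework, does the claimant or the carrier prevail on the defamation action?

Stage 1 — burden on claimant; standard: a clear and cogent showing (weight is at least 72).
    (a): 72 (carrier's 59 disregarded) ≥ 72 [met]
    (b): 80 (carrier's 5 disregarded) ≥ 72 [met]
    (c): 94 ≥ 72 [met]
  Stage 1 carried; the burden shifts to the carrier.
Stage 2 — burden on carrier; standard: a clear and cogent showing (weight is at least 72).
    (d): 54 < 72 [not met]
    (e): 54 < 72 [not met]
  Not every element is met, so the carrier fails to carry Stage 2.
The analysis ends at Stage 2; the claimant prevails.

claimant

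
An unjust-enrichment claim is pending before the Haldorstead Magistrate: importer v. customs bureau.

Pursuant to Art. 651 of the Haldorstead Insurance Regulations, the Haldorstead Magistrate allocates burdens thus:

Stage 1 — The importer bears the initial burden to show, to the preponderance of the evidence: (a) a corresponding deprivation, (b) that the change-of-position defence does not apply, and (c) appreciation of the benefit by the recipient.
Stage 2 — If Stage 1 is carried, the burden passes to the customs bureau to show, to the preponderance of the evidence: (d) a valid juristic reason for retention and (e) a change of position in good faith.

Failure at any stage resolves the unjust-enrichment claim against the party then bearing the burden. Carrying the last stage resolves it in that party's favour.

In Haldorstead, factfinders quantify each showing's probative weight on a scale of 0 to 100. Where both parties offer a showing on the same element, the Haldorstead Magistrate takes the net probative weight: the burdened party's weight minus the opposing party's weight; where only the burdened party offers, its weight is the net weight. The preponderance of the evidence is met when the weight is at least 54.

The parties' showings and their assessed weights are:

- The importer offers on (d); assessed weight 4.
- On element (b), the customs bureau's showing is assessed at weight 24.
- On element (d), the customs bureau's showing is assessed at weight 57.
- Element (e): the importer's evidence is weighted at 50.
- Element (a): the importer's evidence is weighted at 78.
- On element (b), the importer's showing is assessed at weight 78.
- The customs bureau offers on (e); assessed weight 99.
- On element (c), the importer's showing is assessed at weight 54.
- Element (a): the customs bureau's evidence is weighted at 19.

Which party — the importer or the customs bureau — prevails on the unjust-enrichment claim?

importer

Stage 1 (importer, the preponderance of the evidence, weight is at least 54): (a) net 78−19=59 ≥ 54 — meets; (b) net 78−24=54 ≥ 54 — meets; (c) 54 ≥ 54 — meets.
  Stage 1 is satisfied; the onus moves to the customs bureau.
Stage 2 (customs bureau, the preponderance of the evidence, weight is at least 54): (d) net 57−4=53 < 54 — fails; (e) net 99−50=49 < 54 — fails.
  Stage 2 not carried; the customs bureau fails its burden.
The analysis ends at Stage 2; the importer prevails.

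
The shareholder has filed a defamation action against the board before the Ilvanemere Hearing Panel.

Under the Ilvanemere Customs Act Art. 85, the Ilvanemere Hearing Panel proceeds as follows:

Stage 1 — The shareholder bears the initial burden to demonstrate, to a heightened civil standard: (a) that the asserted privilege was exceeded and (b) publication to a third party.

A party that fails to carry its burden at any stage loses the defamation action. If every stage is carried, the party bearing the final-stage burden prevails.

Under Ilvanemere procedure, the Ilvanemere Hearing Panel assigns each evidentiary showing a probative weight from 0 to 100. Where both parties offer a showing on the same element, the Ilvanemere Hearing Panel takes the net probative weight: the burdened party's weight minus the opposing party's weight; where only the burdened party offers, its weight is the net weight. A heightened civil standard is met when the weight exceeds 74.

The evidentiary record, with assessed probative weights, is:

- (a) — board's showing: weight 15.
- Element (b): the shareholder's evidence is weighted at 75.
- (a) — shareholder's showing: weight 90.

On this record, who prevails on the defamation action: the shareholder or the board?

Stage 1 (shareholder, a heightened civil standard, weight exceeds 74): (a) net 90−15=75 > 74 — meets; (b) 75 > 74 — meets.
  Stage 1 carried; the final stage is satisfied.
All stages carried — the shareholder prevails.

shareholder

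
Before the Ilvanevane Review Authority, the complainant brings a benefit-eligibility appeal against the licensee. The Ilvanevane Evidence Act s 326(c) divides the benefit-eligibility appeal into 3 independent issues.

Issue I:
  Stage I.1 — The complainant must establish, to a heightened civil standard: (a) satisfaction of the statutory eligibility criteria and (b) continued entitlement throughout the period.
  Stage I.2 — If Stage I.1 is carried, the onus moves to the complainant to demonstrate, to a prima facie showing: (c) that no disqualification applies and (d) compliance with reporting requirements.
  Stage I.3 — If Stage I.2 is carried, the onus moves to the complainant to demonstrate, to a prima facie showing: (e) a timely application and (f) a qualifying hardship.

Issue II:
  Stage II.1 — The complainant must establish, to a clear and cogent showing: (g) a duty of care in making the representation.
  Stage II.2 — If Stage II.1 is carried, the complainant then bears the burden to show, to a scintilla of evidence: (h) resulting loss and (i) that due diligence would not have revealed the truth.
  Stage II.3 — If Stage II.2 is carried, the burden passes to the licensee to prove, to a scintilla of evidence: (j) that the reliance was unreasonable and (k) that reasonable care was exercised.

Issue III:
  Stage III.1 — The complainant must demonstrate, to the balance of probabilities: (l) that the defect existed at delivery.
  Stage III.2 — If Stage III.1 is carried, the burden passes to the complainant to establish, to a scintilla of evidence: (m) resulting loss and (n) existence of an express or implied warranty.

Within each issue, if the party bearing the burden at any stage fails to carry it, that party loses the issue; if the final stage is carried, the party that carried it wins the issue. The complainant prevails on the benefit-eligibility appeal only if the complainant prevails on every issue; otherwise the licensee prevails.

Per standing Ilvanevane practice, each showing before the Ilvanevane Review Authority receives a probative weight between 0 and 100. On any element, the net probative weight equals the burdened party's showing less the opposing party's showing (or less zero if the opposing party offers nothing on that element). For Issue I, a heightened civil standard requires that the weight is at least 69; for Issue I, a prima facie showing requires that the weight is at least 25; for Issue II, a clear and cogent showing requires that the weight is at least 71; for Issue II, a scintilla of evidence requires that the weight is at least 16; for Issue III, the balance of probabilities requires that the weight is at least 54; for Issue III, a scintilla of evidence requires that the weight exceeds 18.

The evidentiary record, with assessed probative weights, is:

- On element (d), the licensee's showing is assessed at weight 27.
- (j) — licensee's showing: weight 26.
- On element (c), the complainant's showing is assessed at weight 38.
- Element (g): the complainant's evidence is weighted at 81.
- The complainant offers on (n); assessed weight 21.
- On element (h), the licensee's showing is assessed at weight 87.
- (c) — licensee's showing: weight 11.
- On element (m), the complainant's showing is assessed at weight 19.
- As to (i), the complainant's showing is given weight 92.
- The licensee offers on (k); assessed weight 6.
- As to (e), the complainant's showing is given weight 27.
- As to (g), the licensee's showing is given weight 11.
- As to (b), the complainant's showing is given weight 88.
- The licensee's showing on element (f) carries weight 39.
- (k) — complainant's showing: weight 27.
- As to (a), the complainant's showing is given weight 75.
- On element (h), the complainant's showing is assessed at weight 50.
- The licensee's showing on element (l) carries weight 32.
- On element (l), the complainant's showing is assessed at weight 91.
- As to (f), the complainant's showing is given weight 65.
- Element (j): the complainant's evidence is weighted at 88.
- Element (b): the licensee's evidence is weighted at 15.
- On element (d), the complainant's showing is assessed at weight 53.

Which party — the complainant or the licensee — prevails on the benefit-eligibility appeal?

— Issue I —
At Stage I.1 the complainant must meet a heightened civil standard (weight is at least 69): on (a) the weight is 75, ≥ 69, so (a) meets the standard; on (b) the weight is 88 less the opposing 15 gives net 73, ≥ 69, so (b) meets the standard.
  Stage I.1 carried; the burden remains with the complainant.
At Stage I.2 the complainant must meet a prima facie showing (weight is at least 25): on (c) the weight is 38 less the opposing 11 gives net 27, which does reach 25, so (c) meets the standard; on (d) the weight is 53 less the opposing 27 gives net 26, which does reach 25, so (d) meets the standard.
  Stage I.2 is satisfied; the complainant continues to bear the burden.
At Stage I.3 the complainant must meet a prima facie showing (weight is at least 25): on (e) the weight is 27, ≥ 25, so (e) meets the standard; on (f) the weight is 65 less the opposing 39 gives net 26, which does reach 25, so (f) meets the standard.
  The complainant carries the last stage.
Every stage carried; the complainant prevails on this issue.
— Issue II —
Stage II.1 (complainant, a clear and cogent showing, weight is at least 71): (g) net 81−11=70 < 71 — fails.
  Not every element is met, so the complainant fails to carry Stage II.1.
The analysis ends at Stage II.1; the licensee prevails on this issue.
— Issue III —
At Stage III.1 the complainant must meet the balance of probabilities (weight is at least 54): on (l) the weight is 91 less the opposing 32 gives net 59, ≥ 54, so (l) meets the standard.
  Stage III.1 carried; the burden remains with the complainant.
At Stage III.2 the complainant must meet a scintilla of evidence (weight exceeds 18): on (m) the weight is 19, which does exceed 18, so (m) meets the standard; on (n) the weight is 21, > 18, so (n) meets the standard.
  All elements met at the final stage.
All stages carried — the complainant prevails on this issue.
Per-issue: Issue I → complainant; Issue II → licensee; Issue III → complainant. The complainant must prevail on every issue; overall, the licensee prevails.

licensee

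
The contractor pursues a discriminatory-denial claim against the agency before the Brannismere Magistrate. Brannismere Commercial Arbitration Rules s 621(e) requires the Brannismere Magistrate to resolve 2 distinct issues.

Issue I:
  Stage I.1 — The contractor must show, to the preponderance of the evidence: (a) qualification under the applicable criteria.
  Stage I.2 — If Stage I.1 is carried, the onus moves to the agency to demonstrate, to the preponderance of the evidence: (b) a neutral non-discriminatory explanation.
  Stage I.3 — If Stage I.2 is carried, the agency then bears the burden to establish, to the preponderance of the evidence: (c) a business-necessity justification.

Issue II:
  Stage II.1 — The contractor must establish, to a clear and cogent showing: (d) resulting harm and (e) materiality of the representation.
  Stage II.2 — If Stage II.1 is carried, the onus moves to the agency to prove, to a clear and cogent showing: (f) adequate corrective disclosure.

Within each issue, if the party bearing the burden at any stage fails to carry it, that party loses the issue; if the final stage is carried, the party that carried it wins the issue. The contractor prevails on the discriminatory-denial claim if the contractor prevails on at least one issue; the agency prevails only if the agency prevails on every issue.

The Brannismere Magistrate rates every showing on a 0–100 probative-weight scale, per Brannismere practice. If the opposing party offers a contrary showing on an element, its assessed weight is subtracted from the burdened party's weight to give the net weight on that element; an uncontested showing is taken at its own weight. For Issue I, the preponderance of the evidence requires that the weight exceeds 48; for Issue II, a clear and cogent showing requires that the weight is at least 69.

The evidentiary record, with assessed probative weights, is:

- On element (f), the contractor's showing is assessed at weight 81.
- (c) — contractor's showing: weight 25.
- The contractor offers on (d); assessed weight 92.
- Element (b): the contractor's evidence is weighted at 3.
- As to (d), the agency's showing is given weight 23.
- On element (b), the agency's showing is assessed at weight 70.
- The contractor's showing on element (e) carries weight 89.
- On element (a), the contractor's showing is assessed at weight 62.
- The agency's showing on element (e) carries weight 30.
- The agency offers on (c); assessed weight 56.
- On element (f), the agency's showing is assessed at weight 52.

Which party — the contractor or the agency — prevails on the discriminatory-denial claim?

contractor

— Issue I —
Stage I.1 (contractor, the preponderance of the evidence, weight exceeds 48): (a) 62 > 48 — meets.
  The contractor carries Stage I.1; the agency now bears the burden.
Stage I.2 (agency, the preponderance of the evidence, weight exceeds 48): (b) net 70−3=67 > 48 — meets.
  All elements met. The agency retains the burden for Stage I.3.
Stage I.3 (agency, the preponderance of the evidence, weight exceeds 48): (c) net 56−25=31 ≤ 48 — fails.
  The agency does not carry Stage I.3.
The contractor prevails on this issue.
— Issue II —
At Stage II.1 the contractor must meet a clear and cogent showing (weight is at least 69): on (d) the weight is 92 less the opposing 23 gives net 69, ≥ 69, so (d) meets the standard; on (e) the weight is 89 less the opposing 30 gives net 59, < 69, so (e) does not meet the standard.
  Stage II.1 not carried; the contractor fails its burden.
The agency prevails on this issue.
Per-issue: Issue I → contractor; Issue II → agency. The contractor must prevail on at least one issue; overall, the contractor prevails.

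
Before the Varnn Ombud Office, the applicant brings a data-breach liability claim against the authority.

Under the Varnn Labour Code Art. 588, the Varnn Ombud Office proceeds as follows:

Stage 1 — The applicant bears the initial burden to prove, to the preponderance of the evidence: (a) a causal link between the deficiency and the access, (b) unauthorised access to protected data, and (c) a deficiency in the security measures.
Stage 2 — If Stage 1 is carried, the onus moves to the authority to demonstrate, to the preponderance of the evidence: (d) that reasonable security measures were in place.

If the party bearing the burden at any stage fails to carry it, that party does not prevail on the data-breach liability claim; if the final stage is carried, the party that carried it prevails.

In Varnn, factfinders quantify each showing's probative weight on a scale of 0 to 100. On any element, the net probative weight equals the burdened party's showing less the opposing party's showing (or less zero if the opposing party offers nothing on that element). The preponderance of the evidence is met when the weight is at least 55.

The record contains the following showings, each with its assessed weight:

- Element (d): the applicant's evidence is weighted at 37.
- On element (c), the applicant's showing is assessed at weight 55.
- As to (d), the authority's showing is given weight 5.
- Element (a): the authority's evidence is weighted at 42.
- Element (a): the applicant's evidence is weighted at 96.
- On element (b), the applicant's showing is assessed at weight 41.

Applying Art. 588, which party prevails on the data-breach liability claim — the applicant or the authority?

Stage 1 (applicant, the preponderance of the evidence, weight is at least 55): (a) net 96−42=54 < 55 — fails; (b) 41 < 55 — fails; (c) 55 ≥ 55 — meets.
  The applicant does not carry Stage 1.
So the authority prevails.

authority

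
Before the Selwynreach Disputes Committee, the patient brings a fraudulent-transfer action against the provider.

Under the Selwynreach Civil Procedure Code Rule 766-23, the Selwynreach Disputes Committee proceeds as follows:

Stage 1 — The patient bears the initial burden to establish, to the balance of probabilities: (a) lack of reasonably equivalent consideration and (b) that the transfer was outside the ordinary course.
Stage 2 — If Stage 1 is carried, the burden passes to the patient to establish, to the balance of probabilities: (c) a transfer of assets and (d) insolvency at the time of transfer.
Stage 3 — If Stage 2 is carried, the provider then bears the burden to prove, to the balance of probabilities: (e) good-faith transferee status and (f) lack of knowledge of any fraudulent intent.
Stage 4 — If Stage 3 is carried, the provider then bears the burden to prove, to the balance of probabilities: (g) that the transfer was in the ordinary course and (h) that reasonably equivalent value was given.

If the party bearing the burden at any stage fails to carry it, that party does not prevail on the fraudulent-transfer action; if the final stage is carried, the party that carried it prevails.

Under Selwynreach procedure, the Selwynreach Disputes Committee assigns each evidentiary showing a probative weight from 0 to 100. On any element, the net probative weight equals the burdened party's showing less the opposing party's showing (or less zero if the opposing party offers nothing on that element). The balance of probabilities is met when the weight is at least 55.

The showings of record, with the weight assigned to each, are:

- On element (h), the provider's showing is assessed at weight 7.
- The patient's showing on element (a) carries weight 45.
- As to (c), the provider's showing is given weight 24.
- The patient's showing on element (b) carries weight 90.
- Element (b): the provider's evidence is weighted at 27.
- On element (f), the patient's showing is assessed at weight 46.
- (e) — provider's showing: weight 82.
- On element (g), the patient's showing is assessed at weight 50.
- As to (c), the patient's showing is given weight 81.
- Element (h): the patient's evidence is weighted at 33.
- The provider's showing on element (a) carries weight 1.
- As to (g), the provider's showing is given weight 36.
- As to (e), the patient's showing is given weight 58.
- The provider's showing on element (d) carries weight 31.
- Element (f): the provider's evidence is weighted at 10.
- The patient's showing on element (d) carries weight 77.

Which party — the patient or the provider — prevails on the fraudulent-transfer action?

provider

At Stage 1 the patient must meet the balance of probabilities (weight is at least 55): on (a) the weight is 45 less the opposing 1 gives net 44, < 55, so (a) does not meet the standard; on (b) the weight is 90 less the opposing 27 gives net 63, ≥ 55, so (b) meets the standard.
  The patient does not carry Stage 1.
The provider prevails.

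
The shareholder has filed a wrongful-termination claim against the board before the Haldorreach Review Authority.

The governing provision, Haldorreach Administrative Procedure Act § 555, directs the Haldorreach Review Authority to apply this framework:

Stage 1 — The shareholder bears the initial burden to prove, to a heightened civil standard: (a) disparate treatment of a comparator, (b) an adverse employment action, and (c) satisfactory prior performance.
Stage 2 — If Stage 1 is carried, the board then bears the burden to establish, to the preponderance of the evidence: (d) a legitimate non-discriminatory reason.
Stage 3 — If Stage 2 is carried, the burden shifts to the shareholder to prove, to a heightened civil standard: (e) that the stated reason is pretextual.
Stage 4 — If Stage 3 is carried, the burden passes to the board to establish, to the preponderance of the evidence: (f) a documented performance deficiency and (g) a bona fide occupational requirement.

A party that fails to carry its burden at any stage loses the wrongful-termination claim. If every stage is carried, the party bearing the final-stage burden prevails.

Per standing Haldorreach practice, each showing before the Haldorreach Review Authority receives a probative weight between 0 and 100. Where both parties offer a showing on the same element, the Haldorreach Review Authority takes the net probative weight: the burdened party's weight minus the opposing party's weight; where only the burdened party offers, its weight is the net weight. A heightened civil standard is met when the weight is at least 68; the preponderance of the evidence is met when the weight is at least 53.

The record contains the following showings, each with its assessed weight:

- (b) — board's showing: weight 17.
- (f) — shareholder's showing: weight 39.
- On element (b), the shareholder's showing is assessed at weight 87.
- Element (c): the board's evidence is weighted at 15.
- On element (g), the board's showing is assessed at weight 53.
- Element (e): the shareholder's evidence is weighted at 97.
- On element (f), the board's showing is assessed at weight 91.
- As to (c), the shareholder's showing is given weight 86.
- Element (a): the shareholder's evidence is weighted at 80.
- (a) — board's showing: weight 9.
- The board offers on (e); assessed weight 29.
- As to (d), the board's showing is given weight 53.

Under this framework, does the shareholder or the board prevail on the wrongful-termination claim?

shareholder

Stage 1 (shareholder, a heightened civil standard, weight is at least 68): (a) net 80−9=71 ≥ 68 — meets; (b) net 87−17=70 ≥ 68 — meets; (c) net 86−15=71 ≥ 68 — meets.
  Stage 1 carried; the burden shifts to the board.
Stage 2 (board, the preponderance of the evidence, weight is at least 53): (d) 53 ≥ 53 — meets.
  Stage 2 is satisfied; the onus moves to the shareholder.
Stage 3 (shareholder, a heightened civil standard, weight is at least 68): (e) net 97−29=68 ≥ 68 — meets.
  The shareholder carries Stage 3; the board now bears the burden.
Stage 4 (board, the preponderance of the evidence, weight is at least 53): (f) net 91−39=52 < 53 — fails; (g) 53 ≥ 53 — meets.
  Not every element is met, so the board fails to carry Stage 4.
The shareholder prevails.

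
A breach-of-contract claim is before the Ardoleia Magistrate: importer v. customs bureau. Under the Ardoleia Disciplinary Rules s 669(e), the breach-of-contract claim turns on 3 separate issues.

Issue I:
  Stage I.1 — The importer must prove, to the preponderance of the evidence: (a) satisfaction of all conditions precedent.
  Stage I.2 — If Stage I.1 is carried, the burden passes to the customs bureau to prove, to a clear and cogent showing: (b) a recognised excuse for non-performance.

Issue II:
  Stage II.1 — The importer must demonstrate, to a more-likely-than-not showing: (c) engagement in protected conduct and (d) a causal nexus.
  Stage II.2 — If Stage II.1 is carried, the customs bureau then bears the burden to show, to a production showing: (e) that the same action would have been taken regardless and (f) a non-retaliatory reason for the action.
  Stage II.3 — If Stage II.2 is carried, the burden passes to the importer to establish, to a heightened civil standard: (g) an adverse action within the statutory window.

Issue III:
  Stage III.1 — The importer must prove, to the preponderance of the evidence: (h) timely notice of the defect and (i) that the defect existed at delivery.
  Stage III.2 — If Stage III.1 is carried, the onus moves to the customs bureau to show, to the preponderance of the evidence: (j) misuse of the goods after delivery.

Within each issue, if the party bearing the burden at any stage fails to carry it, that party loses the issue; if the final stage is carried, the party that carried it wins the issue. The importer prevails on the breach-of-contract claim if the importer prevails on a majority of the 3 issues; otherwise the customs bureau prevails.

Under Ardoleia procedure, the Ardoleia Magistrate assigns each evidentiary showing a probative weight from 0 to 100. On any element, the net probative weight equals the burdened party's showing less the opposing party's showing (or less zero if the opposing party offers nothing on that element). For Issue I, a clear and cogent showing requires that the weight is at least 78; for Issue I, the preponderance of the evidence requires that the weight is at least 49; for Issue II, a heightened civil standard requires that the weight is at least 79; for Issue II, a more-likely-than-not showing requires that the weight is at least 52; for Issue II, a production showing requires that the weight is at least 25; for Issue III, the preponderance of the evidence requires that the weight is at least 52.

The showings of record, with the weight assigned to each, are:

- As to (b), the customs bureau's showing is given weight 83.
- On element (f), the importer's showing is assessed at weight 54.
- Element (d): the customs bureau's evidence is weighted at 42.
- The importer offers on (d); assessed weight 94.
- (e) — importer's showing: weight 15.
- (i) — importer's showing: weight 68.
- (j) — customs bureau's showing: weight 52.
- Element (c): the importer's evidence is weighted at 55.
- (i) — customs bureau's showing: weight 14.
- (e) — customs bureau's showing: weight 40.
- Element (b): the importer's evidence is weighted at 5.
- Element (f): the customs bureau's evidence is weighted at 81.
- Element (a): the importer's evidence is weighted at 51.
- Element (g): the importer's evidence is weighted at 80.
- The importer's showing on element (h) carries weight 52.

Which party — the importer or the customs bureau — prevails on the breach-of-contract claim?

— Issue I —
At Stage I.1 the importer must meet the preponderance of the evidence (weight is at least 49): on (a) the weight is 51, ≥ 49, so (a) meets the standard.
  The importer carries Stage I.1; the customs bureau now bears the burden.
At Stage I.2 the customs bureau must meet a clear and cogent showing (weight is at least 78): on (b) the weight is 83 less the opposing 5 gives net 78, which does reach 78, so (b) meets the standard.
  The customs bureau carries the last stage.
With every stage satisfied, the customs bureau prevails on this issue.
— Issue II —
Stage II.1 (importer, a more-likely-than-not showing, weight is at least 52): (c) 55 ≥ 52 — meets; (d) net 94−42=52 ≥ 52 — meets.
  Stage II.1 carried; the burden shifts to the customs bureau.
Stage II.2 (customs bureau, a production showing, weight is at least 25): (e) net 40−15=25 ≥ 25 — meets; (f) net 81−54=27 ≥ 25 — meets.
  All elements met. The burden passes to the importer.
Stage II.3 (importer, a heightened civil standard, weight is at least 79): (g) 80 ≥ 79 — meets.
  The importer carries the last stage.
All stages carried — the importer prevails on this issue.
— Issue III —
Stage III.1 — burden on importer; standard: the preponderance of the evidence (weight is at least 52).
    (h): 52 ≥ 52 [met]
    (i): 68 − 14 = 54 ≥ 52 [met]
  The importer carries Stage III.1; the customs bureau now bears the burden.
Stage III.2 — burden on customs bureau; standard: the preponderance of the evidence (weight is at least 52).
    (j): 52 ≥ 52 [met]
  All elements met at the final stage.
With every stage satisfied, the customs bureau prevails on this issue.
Per-issue: Issue I → customs bureau; Issue II → importer; Issue III → customs bureau. The importer must prevail on a majority of issues; overall, the customs bureau prevails.

customs bureau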